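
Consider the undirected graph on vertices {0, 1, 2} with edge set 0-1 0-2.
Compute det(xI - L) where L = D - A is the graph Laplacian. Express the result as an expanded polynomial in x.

x^3 - 4x^2 + 3x

Each diagonal entry of L is the vertex degree and each off-diagonal entry is -1 where an edge is present, 0 otherwise; in the order [0, 1, 2] the diagonal is [2, 1, 1]. L has integer entries, so p(x) = det(xI - L) has integer coefficients. Expanding the determinant yields x^3 - 4x^2 + 3x. The constant term is 0 because L is singular (the all-ones vector lies in its kernel). The eigenvalues sum to 4, which equals trace(L) = 2|E|.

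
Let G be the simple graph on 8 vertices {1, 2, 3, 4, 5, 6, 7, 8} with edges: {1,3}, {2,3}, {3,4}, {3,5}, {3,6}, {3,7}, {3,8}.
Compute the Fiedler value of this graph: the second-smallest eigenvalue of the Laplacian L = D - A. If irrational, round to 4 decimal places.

1

With the vertex order [1, 2, 3, 4, 5, 6, 7, 8], the degrees are [1, 1, 7, 1, 1, 1, 1, 1], giving D = diag(1, 1, 7, 1, 1, 1, 1, 1) and L = D - A. Computing the eigenvalues of L and sorting gives [0, 1, 1, 1, 1, 1, 1, 8]. The Fiedler value lambda_2 = 1 is strictly positive, so the graph is connected. The largest eigenvalue, 8, is at most the vertex count 8. By the matrix-tree theorem the graph has (1/8) * product of the nonzero eigenvalues = 1 spanning tree.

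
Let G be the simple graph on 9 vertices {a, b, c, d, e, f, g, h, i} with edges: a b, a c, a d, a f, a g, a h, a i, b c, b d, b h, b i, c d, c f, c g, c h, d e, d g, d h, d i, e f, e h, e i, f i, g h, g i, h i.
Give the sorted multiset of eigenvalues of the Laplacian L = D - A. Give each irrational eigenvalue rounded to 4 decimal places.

[0, 3.4095, 4.3767, 5, 6.5559, 7.6374, 8, 8.3349, 8.6856]

With the vertex order [a, b, c, d, e, f, g, h, i], the degrees are [7, 5, 6, 7, 4, 4, 5, 7, 7], giving D = diag(7, 5, 6, 7, 4, 4, 5, 7, 7) and L = D - A. L is symmetric positive semidefinite, so every eigenvalue is real and nonnegative. The largest eigenvalue, 8.6856, is at most the vertex count 9.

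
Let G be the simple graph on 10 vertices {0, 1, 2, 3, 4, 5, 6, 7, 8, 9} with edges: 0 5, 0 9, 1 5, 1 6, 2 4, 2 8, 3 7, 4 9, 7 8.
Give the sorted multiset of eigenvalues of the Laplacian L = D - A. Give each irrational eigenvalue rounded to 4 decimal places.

With the vertex order [0, 1, 2, 3, 4, 5, 6, 7, 8, 9], the degrees are [2, 2, 2, 1, 2, 2, 1, 2, 2, 2], giving D = diag(2, 2, 2, 1, 2, 2, 1, 2, 2, 2) and L = D - A. Diagonalising L (or applying a numerical eigensolver to the 10x10 matrix) gives the spectrum above. There is one zero in the spectrum, matching the 1 component.

[0, 0.0979, 0.3820, 0.8244, 1.3820, 2, 2.6180, 3.1756, 3.6180, 3.9021]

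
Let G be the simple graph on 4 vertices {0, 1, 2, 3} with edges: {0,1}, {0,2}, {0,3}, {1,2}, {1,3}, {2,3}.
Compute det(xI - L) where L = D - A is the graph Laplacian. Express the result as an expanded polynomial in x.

With the vertex order [0, 1, 2, 3], the degrees are [3, 3, 3, 3], giving D = diag(3, 3, 3, 3) and L = D - A. Computing det(xI - L) by cofactor expansion (or equivalently via sum-over-permutations) gives x^4 - 12x^3 + 48x^2 - 64x. The coefficient of x^3 equals -trace(L) = -12, matching the sum of degrees. The largest eigenvalue, 4, is at most the vertex count 4.

x^4 - 12x^3 + 48x^2 - 64x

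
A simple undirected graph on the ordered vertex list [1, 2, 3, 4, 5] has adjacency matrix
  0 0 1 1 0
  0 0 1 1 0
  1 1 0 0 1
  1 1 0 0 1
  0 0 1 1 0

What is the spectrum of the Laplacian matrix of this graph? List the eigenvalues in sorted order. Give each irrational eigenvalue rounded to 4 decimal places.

Each diagonal entry of L is the vertex degree and each off-diagonal entry is -1 where an edge is present, 0 otherwise; in the order [1, 2, 3, 4, 5] the diagonal is [2, 2, 3, 3, 2]. Diagonalising L (or applying a numerical eigensolver to the 5x5 matrix) gives the spectrum above. By the matrix-tree theorem the graph has (1/5) * product of the nonzero eigenvalues = 12 spanning trees.

[0, 2, 2, 3, 5]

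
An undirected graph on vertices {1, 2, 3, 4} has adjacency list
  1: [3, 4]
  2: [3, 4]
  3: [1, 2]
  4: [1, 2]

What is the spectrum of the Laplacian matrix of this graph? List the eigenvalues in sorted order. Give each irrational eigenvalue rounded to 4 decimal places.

Reading degrees in the order [1, 2, 3, 4] gives [2, 2, 2, 2]; set D = diag(2, 2, 2, 2) and form L = D - A. L is symmetric positive semidefinite, so every eigenvalue is real and nonnegative. The eigenvalues sum to 8, which equals trace(L) = 2|E|.

[0, 2, 2, 4]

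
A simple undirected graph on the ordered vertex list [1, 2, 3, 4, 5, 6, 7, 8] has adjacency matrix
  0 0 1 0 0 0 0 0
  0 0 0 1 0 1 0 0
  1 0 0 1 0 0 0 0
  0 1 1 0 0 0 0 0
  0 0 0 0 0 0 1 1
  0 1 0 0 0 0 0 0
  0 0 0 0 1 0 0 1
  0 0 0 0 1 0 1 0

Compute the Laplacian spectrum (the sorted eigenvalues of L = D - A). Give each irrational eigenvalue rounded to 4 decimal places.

[0, 0, 0.3820, 1.3820, 2.6180, 3, 3, 3.6180]

Reading degrees in the order [1, 2, 3, 4, 5, 6, 7, 8] gives [1, 2, 2, 2, 2, 1, 2, 2]; set D = diag(1, 2, 2, 2, 2, 1, 2, 2) and form L = D - A. The multiplicity of 0 as a Laplacian eigenvalue equals the number of connected components. The 2 zero eigenvalues correspond to the 2 connected components. The eigenvalues sum to 14, which equals trace(L) = 2|E|.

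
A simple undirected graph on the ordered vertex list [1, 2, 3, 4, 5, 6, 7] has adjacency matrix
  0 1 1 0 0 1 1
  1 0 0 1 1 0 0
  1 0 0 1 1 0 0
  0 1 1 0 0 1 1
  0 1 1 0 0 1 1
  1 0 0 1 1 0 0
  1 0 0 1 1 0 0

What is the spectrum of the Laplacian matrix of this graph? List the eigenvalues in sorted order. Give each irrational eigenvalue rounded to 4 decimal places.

Reading degrees in the order [1, 2, 3, 4, 5, 6, 7] gives [4, 3, 3, 4, 4, 3, 3]; set D = diag(4, 3, 3, 4, 4, 3, 3) and form L = D - A. The multiplicity of 0 as a Laplacian eigenvalue equals the number of connected components. By the matrix-tree theorem the graph has (1/7) * product of the nonzero eigenvalues = 432 spanning trees.

[0, 3, 3, 3, 4, 4, 7]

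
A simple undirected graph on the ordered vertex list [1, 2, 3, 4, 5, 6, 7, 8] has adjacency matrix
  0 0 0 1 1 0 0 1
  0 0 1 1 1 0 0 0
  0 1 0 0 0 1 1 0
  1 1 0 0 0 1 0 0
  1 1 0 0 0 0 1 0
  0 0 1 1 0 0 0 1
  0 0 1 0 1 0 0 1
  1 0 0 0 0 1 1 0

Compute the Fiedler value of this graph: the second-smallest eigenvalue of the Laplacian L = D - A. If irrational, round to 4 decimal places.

2

Reading degrees in the order [1, 2, 3, 4, 5, 6, 7, 8] gives [3, 3, 3, 3, 3, 3, 3, 3]; set D = diag(3, 3, 3, 3, 3, 3, 3, 3) and form L = D - A. Computing the eigenvalues of L and sorting gives [0, 2, 2, 2, 4, 4, 4, 6]. The Fiedler value lambda_2 = 2 is strictly positive, so the graph is connected. The largest eigenvalue, 6, is at most the vertex count 8.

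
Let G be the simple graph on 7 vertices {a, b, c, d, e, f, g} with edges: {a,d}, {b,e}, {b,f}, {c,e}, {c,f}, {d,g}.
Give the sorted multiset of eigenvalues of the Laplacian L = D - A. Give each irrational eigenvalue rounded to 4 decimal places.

With the vertex order [a, b, c, d, e, f, g], the degrees are [1, 2, 2, 2, 2, 2, 1], giving D = diag(1, 2, 2, 2, 2, 2, 1) and L = D - A. Diagonalising L (or applying a numerical eigensolver to the 7x7 matrix) gives the spectrum above. The 2 zero eigenvalues correspond to the 2 connected components.

[0, 0, 1, 2, 2, 3, 4]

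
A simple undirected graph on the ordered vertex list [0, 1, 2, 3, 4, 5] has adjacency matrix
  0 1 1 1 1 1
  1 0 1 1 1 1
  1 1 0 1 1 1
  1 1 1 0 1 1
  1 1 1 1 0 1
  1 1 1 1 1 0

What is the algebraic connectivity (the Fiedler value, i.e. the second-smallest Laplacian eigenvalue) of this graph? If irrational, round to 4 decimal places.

With the vertex order [0, 1, 2, 3, 4, 5], the degrees are [5, 5, 5, 5, 5, 5], giving D = diag(5, 5, 5, 5, 5, 5) and L = D - A. The smallest Laplacian eigenvalue is always 0. The next one, lambda_2 = 6, measures how hard the graph is to disconnect: larger values mean better connectivity. By the matrix-tree theorem the graph has (1/6) * product of the nonzero eigenvalues = 1296 spanning trees.

6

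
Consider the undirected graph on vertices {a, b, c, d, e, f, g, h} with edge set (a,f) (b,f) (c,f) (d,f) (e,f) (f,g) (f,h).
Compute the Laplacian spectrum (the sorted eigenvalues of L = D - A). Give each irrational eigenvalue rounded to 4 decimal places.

[0, 1, 1, 1, 1, 1, 1, 8]

Each diagonal entry of L is the vertex degree and each off-diagonal entry is -1 where an edge is present, 0 otherwise; in the order [a, b, c, d, e, f, g, h] the diagonal is [1, 1, 1, 1, 1, 7, 1, 1]. Diagonalising L (or applying a numerical eigensolver to the 8x8 matrix) gives the spectrum above. The single zero eigenvalue shows the graph is connected. By the matrix-tree theorem the graph has (1/8) * product of the nonzero eigenvalues = 1 spanning tree.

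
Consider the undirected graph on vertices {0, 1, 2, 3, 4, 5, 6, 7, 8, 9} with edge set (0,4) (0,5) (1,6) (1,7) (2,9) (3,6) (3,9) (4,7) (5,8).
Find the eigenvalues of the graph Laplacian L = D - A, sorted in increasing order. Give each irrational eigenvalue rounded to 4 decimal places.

[0, 0.0979, 0.3820, 0.8244, 1.3820, 2, 2.6180, 3.1756, 3.6180, 3.9021]

With the vertex order [0, 1, 2, 3, 4, 5, 6, 7, 8, 9], the degrees are [2, 2, 1, 2, 2, 2, 2, 2, 1, 2], giving D = diag(2, 2, 1, 2, 2, 2, 2, 2, 1, 2) and L = D - A. L is symmetric positive semidefinite, so every eigenvalue is real and nonnegative. The single zero eigenvalue shows the graph is connected.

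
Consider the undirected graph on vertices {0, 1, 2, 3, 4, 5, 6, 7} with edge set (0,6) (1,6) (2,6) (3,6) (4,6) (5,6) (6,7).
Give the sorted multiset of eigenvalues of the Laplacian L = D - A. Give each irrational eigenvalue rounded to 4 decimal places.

[0, 1, 1, 1, 1, 1, 1, 8]

With the vertex order [0, 1, 2, 3, 4, 5, 6, 7], the degrees are [1, 1, 1, 1, 1, 1, 7, 1], giving D = diag(1, 1, 1, 1, 1, 1, 7, 1) and L = D - A. L is symmetric positive semidefinite, so every eigenvalue is real and nonnegative. The single zero eigenvalue shows the graph is connected. By the matrix-tree theorem the graph has (1/8) * product of the nonzero eigenvalues = 1 spanning tree.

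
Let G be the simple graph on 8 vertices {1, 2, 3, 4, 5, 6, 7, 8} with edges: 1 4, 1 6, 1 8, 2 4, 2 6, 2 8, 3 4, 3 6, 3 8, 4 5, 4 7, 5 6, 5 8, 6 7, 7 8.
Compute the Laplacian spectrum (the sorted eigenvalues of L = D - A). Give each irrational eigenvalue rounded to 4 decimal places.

[0, 3, 3, 3, 3, 5, 5, 8]

Reading degrees in the order [1, 2, 3, 4, 5, 6, 7, 8] gives [3, 3, 3, 5, 3, 5, 3, 5]; set D = diag(3, 3, 3, 5, 3, 5, 3, 5) and form L = D - A. The multiplicity of 0 as a Laplacian eigenvalue equals the number of connected components.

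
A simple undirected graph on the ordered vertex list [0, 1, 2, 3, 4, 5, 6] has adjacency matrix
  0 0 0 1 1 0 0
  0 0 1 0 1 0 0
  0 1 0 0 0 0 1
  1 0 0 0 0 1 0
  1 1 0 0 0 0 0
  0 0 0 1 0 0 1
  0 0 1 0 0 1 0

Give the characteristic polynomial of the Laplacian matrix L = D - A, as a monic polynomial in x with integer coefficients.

x^7 - 14x^6 + 77x^5 - 210x^4 + 294x^3 - 196x^2 + 49x

Each diagonal entry of L is the vertex degree and each off-diagonal entry is -1 where an edge is present, 0 otherwise; in the order [0, 1, 2, 3, 4, 5, 6] the diagonal is [2, 2, 2, 2, 2, 2, 2]. L has integer entries, so p(x) = det(xI - L) has integer coefficients. Expanding the determinant yields x^7 - 14x^6 + 77x^5 - 210x^4 + 294x^3 - 196x^2 + 49x. Since p(0) = det(-L) = 0, x divides p(x). There is one zero in the spectrum, matching the 1 component. The eigenvalues sum to 14, which equals trace(L) = 2|E|.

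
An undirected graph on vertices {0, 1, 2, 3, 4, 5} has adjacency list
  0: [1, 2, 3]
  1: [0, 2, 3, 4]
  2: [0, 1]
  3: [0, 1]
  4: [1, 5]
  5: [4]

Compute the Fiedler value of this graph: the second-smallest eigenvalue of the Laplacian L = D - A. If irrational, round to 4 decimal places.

0.4859

Each diagonal entry of L is the vertex degree and each off-diagonal entry is -1 where an edge is present, 0 otherwise; in the order [0, 1, 2, 3, 4, 5] the diagonal is [3, 4, 2, 2, 2, 1]. Computing the eigenvalues of L and sorting gives [0, 0.4859, 2, 2.4280, 4, 5.0861]. The Fiedler value lambda_2 = 0.4859 is strictly positive, so the graph is connected. The largest eigenvalue, 5.0861, is at most the vertex count 6. By the matrix-tree theorem the graph has (1/6) * product of the nonzero eigenvalues = 8 spanning trees.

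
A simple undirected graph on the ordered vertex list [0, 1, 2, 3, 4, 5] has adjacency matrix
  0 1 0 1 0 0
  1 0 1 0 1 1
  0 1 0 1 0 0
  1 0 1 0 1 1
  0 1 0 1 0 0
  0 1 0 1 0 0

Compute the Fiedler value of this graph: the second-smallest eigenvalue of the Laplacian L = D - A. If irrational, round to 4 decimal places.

Each diagonal entry of L is the vertex degree and each off-diagonal entry is -1 where an edge is present, 0 otherwise; in the order [0, 1, 2, 3, 4, 5] the diagonal is [2, 4, 2, 4, 2, 2]. Computing the eigenvalues of L and sorting gives [0, 2, 2, 2, 4, 6]. The Fiedler value lambda_2 = 2 is strictly positive, so the graph is connected. The eigenvalues sum to 16, which equals trace(L) = 2|E|.

2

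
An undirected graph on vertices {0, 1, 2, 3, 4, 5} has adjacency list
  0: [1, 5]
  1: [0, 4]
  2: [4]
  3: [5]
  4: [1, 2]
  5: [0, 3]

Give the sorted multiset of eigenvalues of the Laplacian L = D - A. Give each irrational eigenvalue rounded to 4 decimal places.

[0, 0.2679, 1, 2, 3, 3.7321]

With the vertex order [0, 1, 2, 3, 4, 5], the degrees are [2, 2, 1, 1, 2, 2], giving D = diag(2, 2, 1, 1, 2, 2) and L = D - A. The multiplicity of 0 as a Laplacian eigenvalue equals the number of connected components. By the matrix-tree theorem the graph has (1/6) * product of the nonzero eigenvalues = 1 spanning tree.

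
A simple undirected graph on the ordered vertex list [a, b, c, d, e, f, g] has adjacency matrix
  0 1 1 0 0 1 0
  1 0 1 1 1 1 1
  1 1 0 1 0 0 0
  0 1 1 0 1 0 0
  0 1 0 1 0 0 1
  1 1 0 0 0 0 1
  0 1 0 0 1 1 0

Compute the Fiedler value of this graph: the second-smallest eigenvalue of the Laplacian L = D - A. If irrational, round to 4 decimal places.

2

Reading degrees in the order [a, b, c, d, e, f, g] gives [3, 6, 3, 3, 3, 3, 3]; set D = diag(3, 6, 3, 3, 3, 3, 3) and form L = D - A. The smallest Laplacian eigenvalue is always 0. The next one, lambda_2 = 2, measures how hard the graph is to disconnect: larger values mean better connectivity. There is one zero in the spectrum, matching the 1 component.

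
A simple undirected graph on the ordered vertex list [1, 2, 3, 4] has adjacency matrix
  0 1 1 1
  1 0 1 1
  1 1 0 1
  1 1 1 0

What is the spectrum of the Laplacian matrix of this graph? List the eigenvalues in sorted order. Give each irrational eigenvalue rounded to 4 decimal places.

Each diagonal entry of L is the vertex degree and each off-diagonal entry is -1 where an edge is present, 0 otherwise; in the order [1, 2, 3, 4] the diagonal is [3, 3, 3, 3]. The multiplicity of 0 as a Laplacian eigenvalue equals the number of connected components.

[0, 4, 4, 4]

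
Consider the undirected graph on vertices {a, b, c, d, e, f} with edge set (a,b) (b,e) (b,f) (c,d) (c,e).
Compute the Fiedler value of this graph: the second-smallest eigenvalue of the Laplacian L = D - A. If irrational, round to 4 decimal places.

With the vertex order [a, b, c, d, e, f], the degrees are [1, 3, 2, 1, 2, 1], giving D = diag(1, 3, 2, 1, 2, 1) and L = D - A. Computing the eigenvalues of L and sorting gives [0, 0.3249, 1, 1.4608, 3, 4.2143]. The Fiedler value lambda_2 = 0.3249 is strictly positive, so the graph is connected. There is one zero in the spectrum, matching the 1 component.

0.3249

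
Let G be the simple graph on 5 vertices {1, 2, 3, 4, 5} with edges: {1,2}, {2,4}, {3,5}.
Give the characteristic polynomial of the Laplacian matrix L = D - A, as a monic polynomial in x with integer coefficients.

With the vertex order [1, 2, 3, 4, 5], the degrees are [1, 2, 1, 1, 1], giving D = diag(1, 2, 1, 1, 1) and L = D - A. The eigenvalues of L are [0, 0, 1, 2, 3]; the characteristic polynomial is the product of (x - lambda_i), which multiplies out to x^5 - 6x^4 + 11x^3 - 6x^2. The constant term is 0 because L is singular (the all-ones vector lies in its kernel). The largest eigenvalue, 3, is at most the vertex count 5.

x^5 - 6x^4 + 11x^3 - 6x^2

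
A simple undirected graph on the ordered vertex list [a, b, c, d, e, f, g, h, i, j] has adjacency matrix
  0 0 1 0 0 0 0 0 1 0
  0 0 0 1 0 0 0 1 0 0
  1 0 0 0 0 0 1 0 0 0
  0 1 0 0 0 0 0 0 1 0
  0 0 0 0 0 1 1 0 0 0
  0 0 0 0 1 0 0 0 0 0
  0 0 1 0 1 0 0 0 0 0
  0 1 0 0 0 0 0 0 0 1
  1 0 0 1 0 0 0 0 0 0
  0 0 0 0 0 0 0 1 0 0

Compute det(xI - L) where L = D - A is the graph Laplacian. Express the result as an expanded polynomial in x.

x^10 - 18x^9 + 136x^8 - 560x^7 + 1365x^6 - 2002x^5 + 1716x^4 - 792x^3 + 165x^2 - 10x

With the vertex order [a, b, c, d, e, f, g, h, i, j], the degrees are [2, 2, 2, 2, 2, 1, 2, 2, 2, 1], giving D = diag(2, 2, 2, 2, 2, 1, 2, 2, 2, 1) and L = D - A. L has integer entries, so p(x) = det(xI - L) has integer coefficients. Expanding the determinant yields x^10 - 18x^9 + 136x^8 - 560x^7 + 1365x^6 - 2002x^5 + 1716x^4 - 792x^3 + 165x^2 - 10x. The coefficient of x^9 equals -trace(L) = -18, matching the sum of degrees. There is one zero in the spectrum, matching the 1 component. By the matrix-tree theorem the graph has (1/10) * product of the nonzero eigenvalues = 1 spanning tree.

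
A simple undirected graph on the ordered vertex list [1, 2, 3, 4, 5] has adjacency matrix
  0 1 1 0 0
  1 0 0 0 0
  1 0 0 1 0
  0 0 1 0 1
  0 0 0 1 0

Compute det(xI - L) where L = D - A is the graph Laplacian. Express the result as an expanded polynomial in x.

x^5 - 8x^4 + 21x^3 - 20x^2 + 5x

Reading degrees in the order [1, 2, 3, 4, 5] gives [2, 1, 2, 2, 1]; set D = diag(2, 1, 2, 2, 1) and form L = D - A. L has integer entries, so p(x) = det(xI - L) has integer coefficients. Expanding the determinant yields x^5 - 8x^4 + 21x^3 - 20x^2 + 5x. Since p(0) = det(-L) = 0, x divides p(x). The largest eigenvalue, 3.6180, is at most the vertex count 5.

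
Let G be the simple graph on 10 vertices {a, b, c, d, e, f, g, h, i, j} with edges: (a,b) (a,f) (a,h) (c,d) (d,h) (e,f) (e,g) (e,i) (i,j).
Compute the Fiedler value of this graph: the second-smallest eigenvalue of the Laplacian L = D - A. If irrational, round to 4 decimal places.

With the vertex order [a, b, c, d, e, f, g, h, i, j], the degrees are [3, 1, 1, 2, 3, 2, 1, 2, 2, 1], giving D = diag(3, 1, 1, 2, 3, 2, 1, 2, 2, 1) and L = D - A. The smallest Laplacian eigenvalue is always 0. The next one, lambda_2 = 0.1378, measures how hard the graph is to disconnect: larger values mean better connectivity. By the matrix-tree theorem the graph has (1/10) * product of the nonzero eigenvalues = 1 spanning tree. The largest eigenvalue, 4.5340, is at most the vertex count 10.

0.1378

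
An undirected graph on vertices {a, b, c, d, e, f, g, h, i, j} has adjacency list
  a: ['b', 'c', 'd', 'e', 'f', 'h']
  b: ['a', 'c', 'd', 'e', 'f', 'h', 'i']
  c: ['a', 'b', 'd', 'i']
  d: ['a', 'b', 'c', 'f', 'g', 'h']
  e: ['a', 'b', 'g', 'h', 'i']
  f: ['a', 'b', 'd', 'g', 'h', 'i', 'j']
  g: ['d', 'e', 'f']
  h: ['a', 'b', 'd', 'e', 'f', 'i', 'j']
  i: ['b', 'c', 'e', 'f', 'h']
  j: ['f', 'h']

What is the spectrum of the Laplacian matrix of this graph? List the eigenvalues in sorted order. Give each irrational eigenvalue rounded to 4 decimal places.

[0, 1.8597, 2.7786, 4.2325, 5.0940, 5.7016, 7.2881, 8, 8.3509, 8.6946]

Reading degrees in the order [a, b, c, d, e, f, g, h, i, j] gives [6, 7, 4, 6, 5, 7, 3, 7, 5, 2]; set D = diag(6, 7, 4, 6, 5, 7, 3, 7, 5, 2) and form L = D - A. Diagonalising L (or applying a numerical eigensolver to the 10x10 matrix) gives the spectrum above. The single zero eigenvalue shows the graph is connected. There is one zero in the spectrum, matching the 1 component. The eigenvalues sum to 52, which equals trace(L) = 2|E|.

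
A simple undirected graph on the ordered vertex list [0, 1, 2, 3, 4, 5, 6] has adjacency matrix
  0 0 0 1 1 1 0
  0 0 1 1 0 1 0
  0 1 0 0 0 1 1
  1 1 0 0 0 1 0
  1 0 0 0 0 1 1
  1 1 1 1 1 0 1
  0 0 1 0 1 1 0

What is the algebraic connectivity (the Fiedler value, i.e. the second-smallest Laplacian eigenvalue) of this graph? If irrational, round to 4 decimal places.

With the vertex order [0, 1, 2, 3, 4, 5, 6], the degrees are [3, 3, 3, 3, 3, 6, 3], giving D = diag(3, 3, 3, 3, 3, 6, 3) and L = D - A. The smallest Laplacian eigenvalue is always 0. The next one, lambda_2 = 2, measures how hard the graph is to disconnect: larger values mean better connectivity. By the matrix-tree theorem the graph has (1/7) * product of the nonzero eigenvalues = 320 spanning trees. The largest eigenvalue, 7, is at most the vertex count 7.

2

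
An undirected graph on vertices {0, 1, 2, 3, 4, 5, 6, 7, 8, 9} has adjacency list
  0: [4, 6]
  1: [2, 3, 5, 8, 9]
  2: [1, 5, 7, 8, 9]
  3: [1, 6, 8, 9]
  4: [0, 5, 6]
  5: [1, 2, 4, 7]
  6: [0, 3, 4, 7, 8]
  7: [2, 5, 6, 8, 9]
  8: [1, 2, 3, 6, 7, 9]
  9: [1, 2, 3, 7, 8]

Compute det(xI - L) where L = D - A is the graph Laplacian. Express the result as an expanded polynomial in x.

With the vertex order [0, 1, 2, 3, 4, 5, 6, 7, 8, 9], the degrees are [2, 5, 5, 4, 3, 4, 5, 5, 6, 5], giving D = diag(2, 5, 5, 4, 3, 4, 5, 5, 6, 5) and L = D - A. Computing det(xI - L) by cofactor expansion (or equivalently via sum-over-permutations) gives x^10 - 44x^9 + 843x^8 - 9208x^7 + 62998x^6 - 278840x^5 + 794047x^4 - 1391548x^3 + 1344504x^2 - 533450x. Since p(0) = det(-L) = 0, x divides p(x). There is one zero in the spectrum, matching the 1 component.

x^10 - 44x^9 + 843x^8 - 9208x^7 + 62998x^6 - 278840x^5 + 794047x^4 - 1391548x^3 + 1344504x^2 - 533450x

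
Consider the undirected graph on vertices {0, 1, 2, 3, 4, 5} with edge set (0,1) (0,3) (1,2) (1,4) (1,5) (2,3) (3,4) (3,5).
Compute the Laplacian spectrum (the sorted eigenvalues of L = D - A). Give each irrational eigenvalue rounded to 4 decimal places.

With the vertex order [0, 1, 2, 3, 4, 5], the degrees are [2, 4, 2, 4, 2, 2], giving D = diag(2, 4, 2, 4, 2, 2) and L = D - A. Since every row of L sums to 0, the all-ones vector is in the kernel and 0 is an eigenvalue. The single zero eigenvalue shows the graph is connected. There is one zero in the spectrum, matching the 1 component.

[0, 2, 2, 2, 4, 6]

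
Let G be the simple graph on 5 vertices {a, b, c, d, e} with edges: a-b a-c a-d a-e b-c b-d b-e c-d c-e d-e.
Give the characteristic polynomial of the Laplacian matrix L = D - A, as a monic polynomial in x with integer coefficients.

x^5 - 20x^4 + 150x^3 - 500x^2 + 625x

With the vertex order [a, b, c, d, e], the degrees are [4, 4, 4, 4, 4], giving D = diag(4, 4, 4, 4, 4) and L = D - A. The eigenvalues of L are [0, 5, 5, 5, 5]; the characteristic polynomial is the product of (x - lambda_i), which multiplies out to x^5 - 20x^4 + 150x^3 - 500x^2 + 625x. The constant term is 0 because L is singular (the all-ones vector lies in its kernel). The eigenvalues sum to 20, which equals trace(L) = 2|E|.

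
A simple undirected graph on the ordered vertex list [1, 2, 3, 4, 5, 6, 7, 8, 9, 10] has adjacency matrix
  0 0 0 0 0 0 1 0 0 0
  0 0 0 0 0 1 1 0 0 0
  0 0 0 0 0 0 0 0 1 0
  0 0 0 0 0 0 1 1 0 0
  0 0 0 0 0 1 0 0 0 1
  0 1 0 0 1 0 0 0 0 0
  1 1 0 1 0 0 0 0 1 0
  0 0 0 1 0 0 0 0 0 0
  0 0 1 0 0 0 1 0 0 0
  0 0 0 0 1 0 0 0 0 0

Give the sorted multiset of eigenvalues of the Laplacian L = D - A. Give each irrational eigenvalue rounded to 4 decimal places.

[0, 0.1655, 0.3820, 0.6815, 1, 2, 2.4314, 2.6180, 3.4768, 5.2448]

Each diagonal entry of L is the vertex degree and each off-diagonal entry is -1 where an edge is present, 0 otherwise; in the order [1, 2, 3, 4, 5, 6, 7, 8, 9, 10] the diagonal is [1, 2, 1, 2, 2, 2, 4, 1, 2, 1]. Since every row of L sums to 0, the all-ones vector is in the kernel and 0 is an eigenvalue. There is one zero in the spectrum, matching the 1 component.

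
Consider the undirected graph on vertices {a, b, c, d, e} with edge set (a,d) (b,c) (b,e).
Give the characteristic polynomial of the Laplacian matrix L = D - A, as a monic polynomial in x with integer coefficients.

With the vertex order [a, b, c, d, e], the degrees are [1, 2, 1, 1, 1], giving D = diag(1, 2, 1, 1, 1) and L = D - A. L has integer entries, so p(x) = det(xI - L) has integer coefficients. Expanding the determinant yields x^5 - 6x^4 + 11x^3 - 6x^2. Since p(0) = det(-L) = 0, x divides p(x). The eigenvalues sum to 6, which equals trace(L) = 2|E|. The largest eigenvalue, 3, is at most the vertex count 5.

x^5 - 6x^4 + 11x^3 - 6x^2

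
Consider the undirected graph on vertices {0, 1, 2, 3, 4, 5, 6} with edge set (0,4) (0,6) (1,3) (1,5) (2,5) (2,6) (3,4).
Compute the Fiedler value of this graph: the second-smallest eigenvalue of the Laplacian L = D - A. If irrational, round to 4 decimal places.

0.7530

With the vertex order [0, 1, 2, 3, 4, 5, 6], the degrees are [2, 2, 2, 2, 2, 2, 2], giving D = diag(2, 2, 2, 2, 2, 2, 2) and L = D - A. The smallest Laplacian eigenvalue is always 0. The next one, lambda_2 = 0.7530, measures how hard the graph is to disconnect: larger values mean better connectivity. There is one zero in the spectrum, matching the 1 component.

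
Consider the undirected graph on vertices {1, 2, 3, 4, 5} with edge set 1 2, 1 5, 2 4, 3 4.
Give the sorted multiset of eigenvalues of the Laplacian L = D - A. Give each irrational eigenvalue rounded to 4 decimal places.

[0, 0.3820, 1.3820, 2.6180, 3.6180]

Each diagonal entry of L is the vertex degree and each off-diagonal entry is -1 where an edge is present, 0 otherwise; in the order [1, 2, 3, 4, 5] the diagonal is [2, 2, 1, 2, 1]. L is symmetric positive semidefinite, so every eigenvalue is real and nonnegative. The eigenvalues sum to 8, which equals trace(L) = 2|E|.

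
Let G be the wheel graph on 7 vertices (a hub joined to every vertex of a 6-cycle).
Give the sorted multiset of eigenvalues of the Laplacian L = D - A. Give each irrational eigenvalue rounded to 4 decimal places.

[0, 2, 2, 4, 4, 5, 7]

The graph has 7 vertices and degree multiset [6, 3, 3, 3, 3, 3, 3]; D is the diagonal matrix of degrees and L = D - A. Since every row of L sums to 0, the all-ones vector is in the kernel and 0 is an eigenvalue. The single zero eigenvalue shows the graph is connected. The largest eigenvalue, 7, is at most the vertex count 7.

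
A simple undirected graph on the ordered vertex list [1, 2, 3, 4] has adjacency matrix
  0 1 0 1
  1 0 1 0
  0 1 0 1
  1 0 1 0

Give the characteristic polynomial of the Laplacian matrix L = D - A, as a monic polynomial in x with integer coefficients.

With the vertex order [1, 2, 3, 4], the degrees are [2, 2, 2, 2], giving D = diag(2, 2, 2, 2) and L = D - A. The eigenvalues of L are [0, 2, 2, 4]; the characteristic polynomial is the product of (x - lambda_i), which multiplies out to x^4 - 8x^3 + 20x^2 - 16x. The coefficient of x^3 equals -trace(L) = -8, matching the sum of degrees.

x^4 - 8x^3 + 20x^2 - 16x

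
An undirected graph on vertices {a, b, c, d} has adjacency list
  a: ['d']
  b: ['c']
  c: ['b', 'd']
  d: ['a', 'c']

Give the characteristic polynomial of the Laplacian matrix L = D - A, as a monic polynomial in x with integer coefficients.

x^4 - 6x^3 + 10x^2 - 4x

Each diagonal entry of L is the vertex degree and each off-diagonal entry is -1 where an edge is present, 0 otherwise; in the order [a, b, c, d] the diagonal is [1, 1, 2, 2]. L has integer entries, so p(x) = det(xI - L) has integer coefficients. Expanding the determinant yields x^4 - 6x^3 + 10x^2 - 4x. The coefficient of x^3 equals -trace(L) = -6, matching the sum of degrees. There is one zero in the spectrum, matching the 1 component.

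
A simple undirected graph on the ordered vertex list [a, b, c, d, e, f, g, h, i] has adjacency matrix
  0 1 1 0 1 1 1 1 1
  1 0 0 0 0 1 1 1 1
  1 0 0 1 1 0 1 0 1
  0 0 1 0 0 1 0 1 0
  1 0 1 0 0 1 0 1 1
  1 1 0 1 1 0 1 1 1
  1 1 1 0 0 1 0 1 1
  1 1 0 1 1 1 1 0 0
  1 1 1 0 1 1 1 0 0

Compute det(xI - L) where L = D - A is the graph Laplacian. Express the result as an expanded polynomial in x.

x^9 - 50x^8 + 1080x^7 - 13148x^6 + 98545x^5 - 464934x^4 + 1346011x^3 - 2181428x^2 + 1511136x

Each diagonal entry of L is the vertex degree and each off-diagonal entry is -1 where an edge is present, 0 otherwise; in the order [a, b, c, d, e, f, g, h, i] the diagonal is [7, 5, 5, 3, 5, 7, 6, 6, 6]. L has integer entries, so p(x) = det(xI - L) has integer coefficients. Expanding the determinant yields x^9 - 50x^8 + 1080x^7 - 13148x^6 + 98545x^5 - 464934x^4 + 1346011x^3 - 2181428x^2 + 1511136x. Since p(0) = det(-L) = 0, x divides p(x).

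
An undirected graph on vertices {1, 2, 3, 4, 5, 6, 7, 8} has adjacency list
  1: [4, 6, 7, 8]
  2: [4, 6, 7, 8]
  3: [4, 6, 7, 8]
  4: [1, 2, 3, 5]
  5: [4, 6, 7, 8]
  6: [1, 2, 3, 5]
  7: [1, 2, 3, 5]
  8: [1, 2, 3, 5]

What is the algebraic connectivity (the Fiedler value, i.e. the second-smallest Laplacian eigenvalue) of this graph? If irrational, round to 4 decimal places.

With the vertex order [1, 2, 3, 4, 5, 6, 7, 8], the degrees are [4, 4, 4, 4, 4, 4, 4, 4], giving D = diag(4, 4, 4, 4, 4, 4, 4, 4) and L = D - A. Computing the eigenvalues of L and sorting gives [0, 4, 4, 4, 4, 4, 4, 8]. The Fiedler value lambda_2 = 4 is strictly positive, so the graph is connected. The largest eigenvalue, 8, is at most the vertex count 8. There is one zero in the spectrum, matching the 1 component.

4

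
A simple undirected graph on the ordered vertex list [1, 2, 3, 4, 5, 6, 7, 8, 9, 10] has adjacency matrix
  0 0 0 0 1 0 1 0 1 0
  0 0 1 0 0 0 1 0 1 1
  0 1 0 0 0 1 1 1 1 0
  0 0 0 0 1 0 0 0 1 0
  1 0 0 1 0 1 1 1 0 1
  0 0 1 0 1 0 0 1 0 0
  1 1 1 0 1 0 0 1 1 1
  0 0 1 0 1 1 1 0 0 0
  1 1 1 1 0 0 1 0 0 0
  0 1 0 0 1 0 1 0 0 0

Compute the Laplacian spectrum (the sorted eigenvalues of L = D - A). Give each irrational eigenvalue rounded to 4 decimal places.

With the vertex order [1, 2, 3, 4, 5, 6, 7, 8, 9, 10], the degrees are [3, 4, 5, 2, 6, 3, 7, 4, 5, 3], giving D = diag(3, 4, 5, 2, 6, 3, 7, 4, 5, 3) and L = D - A. The multiplicity of 0 as a Laplacian eigenvalue equals the number of connected components. The single zero eigenvalue shows the graph is connected.

[0, 1.7644, 2.1393, 2.7045, 3.3062, 4.4198, 5.8183, 6.5102, 7.0862, 8.2511]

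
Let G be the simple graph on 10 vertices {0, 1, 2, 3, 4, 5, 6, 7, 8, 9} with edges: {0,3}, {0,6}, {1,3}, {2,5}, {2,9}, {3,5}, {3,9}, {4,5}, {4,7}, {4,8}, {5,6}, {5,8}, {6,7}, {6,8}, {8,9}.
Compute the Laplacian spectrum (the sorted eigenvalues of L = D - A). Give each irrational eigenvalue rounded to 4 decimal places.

With the vertex order [0, 1, 2, 3, 4, 5, 6, 7, 8, 9], the degrees are [2, 1, 2, 4, 3, 5, 4, 2, 4, 3], giving D = diag(2, 1, 2, 4, 3, 5, 4, 2, 4, 3) and L = D - A. Diagonalising L (or applying a numerical eigensolver to the 10x10 matrix) gives the spectrum above. The eigenvalues sum to 30, which equals trace(L) = 2|E|.

[0, 0.7153, 1.2148, 1.5741, 2.6331, 3.1757, 3.7067, 4.4428, 5.7980, 6.7396]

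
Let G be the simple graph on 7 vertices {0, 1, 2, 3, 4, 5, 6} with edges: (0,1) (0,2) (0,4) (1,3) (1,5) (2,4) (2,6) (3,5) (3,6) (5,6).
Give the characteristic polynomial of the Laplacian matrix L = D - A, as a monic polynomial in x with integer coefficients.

Reading degrees in the order [0, 1, 2, 3, 4, 5, 6] gives [3, 3, 3, 3, 2, 3, 3]; set D = diag(3, 3, 3, 3, 2, 3, 3) and form L = D - A. Computing det(xI - L) by cofactor expansion (or equivalently via sum-over-permutations) gives x^7 - 20x^6 + 161x^5 - 662x^4 + 1447x^3 - 1558x^2 + 616x. Since p(0) = det(-L) = 0, x divides p(x). The largest eigenvalue, 4.8608, is at most the vertex count 7.

x^7 - 20x^6 + 161x^5 - 662x^4 + 1447x^3 - 1558x^2 + 616x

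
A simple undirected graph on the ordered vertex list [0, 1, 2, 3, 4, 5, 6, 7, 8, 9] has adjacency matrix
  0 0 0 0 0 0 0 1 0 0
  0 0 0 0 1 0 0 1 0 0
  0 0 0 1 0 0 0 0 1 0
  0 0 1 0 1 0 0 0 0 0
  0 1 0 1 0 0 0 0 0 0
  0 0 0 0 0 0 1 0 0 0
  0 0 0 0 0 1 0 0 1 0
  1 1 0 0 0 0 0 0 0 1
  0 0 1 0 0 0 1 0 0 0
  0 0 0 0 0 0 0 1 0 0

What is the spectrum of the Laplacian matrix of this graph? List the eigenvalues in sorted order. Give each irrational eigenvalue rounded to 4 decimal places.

Reading degrees in the order [0, 1, 2, 3, 4, 5, 6, 7, 8, 9] gives [1, 2, 2, 2, 2, 1, 2, 3, 2, 1]; set D = diag(1, 2, 2, 2, 2, 1, 2, 3, 2, 1) and form L = D - A. L is symmetric positive semidefinite, so every eigenvalue is real and nonnegative. The single zero eigenvalue shows the graph is connected. The eigenvalues sum to 18, which equals trace(L) = 2|E|.

[0, 0.1029, 0.4367, 1, 1, 1.7250, 2.5064, 3.2255, 3.7678, 4.2357]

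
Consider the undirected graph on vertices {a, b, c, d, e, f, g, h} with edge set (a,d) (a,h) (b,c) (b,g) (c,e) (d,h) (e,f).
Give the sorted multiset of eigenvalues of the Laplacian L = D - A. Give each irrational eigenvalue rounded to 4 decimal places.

[0, 0, 0.3820, 1.3820, 2.6180, 3, 3, 3.6180]

With the vertex order [a, b, c, d, e, f, g, h], the degrees are [2, 2, 2, 2, 2, 1, 1, 2], giving D = diag(2, 2, 2, 2, 2, 1, 1, 2) and L = D - A. Since every row of L sums to 0, the all-ones vector is in the kernel and 0 is an eigenvalue. The 2 zero eigenvalues correspond to the 2 connected components. The eigenvalues sum to 14, which equals trace(L) = 2|E|.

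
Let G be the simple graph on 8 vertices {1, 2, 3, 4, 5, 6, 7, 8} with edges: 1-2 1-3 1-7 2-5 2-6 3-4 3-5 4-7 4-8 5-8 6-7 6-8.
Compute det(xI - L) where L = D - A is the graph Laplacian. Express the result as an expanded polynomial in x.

x^8 - 24x^7 + 240x^6 - 1296x^5 + 4080x^4 - 7488x^3 + 7424x^2 - 3072x

Reading degrees in the order [1, 2, 3, 4, 5, 6, 7, 8] gives [3, 3, 3, 3, 3, 3, 3, 3]; set D = diag(3, 3, 3, 3, 3, 3, 3, 3) and form L = D - A. The eigenvalues of L are [0, 2, 2, 2, 4, 4, 4, 6]; the characteristic polynomial is the product of (x - lambda_i), which multiplies out to x^8 - 24x^7 + 240x^6 - 1296x^5 + 4080x^4 - 7488x^3 + 7424x^2 - 3072x. The constant term is 0 because L is singular (the all-ones vector lies in its kernel).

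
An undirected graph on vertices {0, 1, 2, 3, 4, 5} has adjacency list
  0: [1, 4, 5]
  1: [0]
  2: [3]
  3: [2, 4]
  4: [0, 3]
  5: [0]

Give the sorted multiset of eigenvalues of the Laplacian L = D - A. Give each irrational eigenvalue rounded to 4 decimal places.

[0, 0.3249, 1, 1.4608, 3, 4.2143]

With the vertex order [0, 1, 2, 3, 4, 5], the degrees are [3, 1, 1, 2, 2, 1], giving D = diag(3, 1, 1, 2, 2, 1) and L = D - A. L is symmetric positive semidefinite, so every eigenvalue is real and nonnegative. By the matrix-tree theorem the graph has (1/6) * product of the nonzero eigenvalues = 1 spanning tree.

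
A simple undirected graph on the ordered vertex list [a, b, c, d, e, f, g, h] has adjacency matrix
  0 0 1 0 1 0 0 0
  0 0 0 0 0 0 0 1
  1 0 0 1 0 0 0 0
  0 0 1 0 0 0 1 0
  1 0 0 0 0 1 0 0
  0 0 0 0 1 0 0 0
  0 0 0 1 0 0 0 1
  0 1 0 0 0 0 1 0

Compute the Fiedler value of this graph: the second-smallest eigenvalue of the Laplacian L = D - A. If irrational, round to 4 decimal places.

Each diagonal entry of L is the vertex degree and each off-diagonal entry is -1 where an edge is present, 0 otherwise; in the order [a, b, c, d, e, f, g, h] the diagonal is [2, 1, 2, 2, 2, 1, 2, 2]. The sorted Laplacian eigenvalues are [0, 0.1522, 0.5858, 1.2346, 2, 2.7654, 3.4142, 3.8478]; the algebraic connectivity is the second entry, 0.1522. The largest eigenvalue, 3.8478, is at most the vertex count 8.

0.1522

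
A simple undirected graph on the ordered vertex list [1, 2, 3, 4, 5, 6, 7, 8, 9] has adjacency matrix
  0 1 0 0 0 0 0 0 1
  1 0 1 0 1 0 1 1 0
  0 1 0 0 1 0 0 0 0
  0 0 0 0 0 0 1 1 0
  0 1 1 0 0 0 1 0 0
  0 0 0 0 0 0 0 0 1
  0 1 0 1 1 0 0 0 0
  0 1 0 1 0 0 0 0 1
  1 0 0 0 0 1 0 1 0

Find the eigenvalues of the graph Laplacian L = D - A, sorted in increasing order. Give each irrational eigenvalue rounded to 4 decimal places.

[0, 0.5257, 1.2571, 1.5339, 2.5776, 3.2076, 4.1662, 4.3876, 6.3443]

Each diagonal entry of L is the vertex degree and each off-diagonal entry is -1 where an edge is present, 0 otherwise; in the order [1, 2, 3, 4, 5, 6, 7, 8, 9] the diagonal is [2, 5, 2, 2, 3, 1, 3, 3, 3]. Since every row of L sums to 0, the all-ones vector is in the kernel and 0 is an eigenvalue. The single zero eigenvalue shows the graph is connected. The eigenvalues sum to 24, which equals trace(L) = 2|E|. By the matrix-tree theorem the graph has (1/9) * product of the nonzero eigenvalues = 108 spanning trees.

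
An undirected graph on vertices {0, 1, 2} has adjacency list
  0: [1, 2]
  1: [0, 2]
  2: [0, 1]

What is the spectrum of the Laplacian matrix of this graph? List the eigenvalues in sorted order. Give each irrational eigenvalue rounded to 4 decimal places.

Reading degrees in the order [0, 1, 2] gives [2, 2, 2]; set D = diag(2, 2, 2) and form L = D - A. L is symmetric positive semidefinite, so every eigenvalue is real and nonnegative. The single zero eigenvalue shows the graph is connected. By the matrix-tree theorem the graph has (1/3) * product of the nonzero eigenvalues = 3 spanning trees. The largest eigenvalue, 3, is at most the vertex count 3.

[0, 3, 3]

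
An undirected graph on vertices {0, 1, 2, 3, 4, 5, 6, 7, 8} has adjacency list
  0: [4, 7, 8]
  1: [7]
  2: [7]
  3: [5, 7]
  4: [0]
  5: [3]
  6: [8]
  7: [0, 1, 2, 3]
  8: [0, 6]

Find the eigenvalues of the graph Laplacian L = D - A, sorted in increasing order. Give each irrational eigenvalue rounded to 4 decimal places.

[0, 0.2427, 0.5371, 0.6893, 1, 2.1297, 2.4166, 3.6434, 5.3411]

Each diagonal entry of L is the vertex degree and each off-diagonal entry is -1 where an edge is present, 0 otherwise; in the order [0, 1, 2, 3, 4, 5, 6, 7, 8] the diagonal is [3, 1, 1, 2, 1, 1, 1, 4, 2]. Diagonalising L (or applying a numerical eigensolver to the 9x9 matrix) gives the spectrum above. The single zero eigenvalue shows the graph is connected. By the matrix-tree theorem the graph has (1/9) * product of the nonzero eigenvalues = 1 spanning tree. The eigenvalues sum to 16, which equals trace(L) = 2|E|.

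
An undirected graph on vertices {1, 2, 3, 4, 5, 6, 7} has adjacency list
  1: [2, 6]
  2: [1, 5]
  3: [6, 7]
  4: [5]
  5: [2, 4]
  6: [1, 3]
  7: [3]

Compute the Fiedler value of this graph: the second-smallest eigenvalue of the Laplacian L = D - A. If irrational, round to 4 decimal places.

0.1981

Reading degrees in the order [1, 2, 3, 4, 5, 6, 7] gives [2, 2, 2, 1, 2, 2, 1]; set D = diag(2, 2, 2, 1, 2, 2, 1) and form L = D - A. Computing the eigenvalues of L and sorting gives [0, 0.1981, 0.7530, 1.5550, 2.4450, 3.2470, 3.8019]. The Fiedler value lambda_2 = 0.1981 is strictly positive, so the graph is connected. The largest eigenvalue, 3.8019, is at most the vertex count 7.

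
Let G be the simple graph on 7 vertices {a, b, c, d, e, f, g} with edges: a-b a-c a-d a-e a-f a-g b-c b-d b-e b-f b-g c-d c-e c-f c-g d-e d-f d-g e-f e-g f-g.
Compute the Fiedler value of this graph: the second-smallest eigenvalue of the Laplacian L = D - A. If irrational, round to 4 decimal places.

Each diagonal entry of L is the vertex degree and each off-diagonal entry is -1 where an edge is present, 0 otherwise; in the order [a, b, c, d, e, f, g] the diagonal is [6, 6, 6, 6, 6, 6, 6]. The sorted Laplacian eigenvalues are [0, 7, 7, 7, 7, 7, 7]; the algebraic connectivity is the second entry, 7. By the matrix-tree theorem the graph has (1/7) * product of the nonzero eigenvalues = 16807 spanning trees.

7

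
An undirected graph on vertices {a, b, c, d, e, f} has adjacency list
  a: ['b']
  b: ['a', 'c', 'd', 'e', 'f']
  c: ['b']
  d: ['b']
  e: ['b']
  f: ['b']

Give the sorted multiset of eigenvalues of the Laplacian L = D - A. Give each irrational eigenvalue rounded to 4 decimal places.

[0, 1, 1, 1, 1, 6]

With the vertex order [a, b, c, d, e, f], the degrees are [1, 5, 1, 1, 1, 1], giving D = diag(1, 5, 1, 1, 1, 1) and L = D - A. Diagonalising L (or applying a numerical eigensolver to the 6x6 matrix) gives the spectrum above. The single zero eigenvalue shows the graph is connected. The largest eigenvalue, 6, is at most the vertex count 6. The eigenvalues sum to 10, which equals trace(L) = 2|E|.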